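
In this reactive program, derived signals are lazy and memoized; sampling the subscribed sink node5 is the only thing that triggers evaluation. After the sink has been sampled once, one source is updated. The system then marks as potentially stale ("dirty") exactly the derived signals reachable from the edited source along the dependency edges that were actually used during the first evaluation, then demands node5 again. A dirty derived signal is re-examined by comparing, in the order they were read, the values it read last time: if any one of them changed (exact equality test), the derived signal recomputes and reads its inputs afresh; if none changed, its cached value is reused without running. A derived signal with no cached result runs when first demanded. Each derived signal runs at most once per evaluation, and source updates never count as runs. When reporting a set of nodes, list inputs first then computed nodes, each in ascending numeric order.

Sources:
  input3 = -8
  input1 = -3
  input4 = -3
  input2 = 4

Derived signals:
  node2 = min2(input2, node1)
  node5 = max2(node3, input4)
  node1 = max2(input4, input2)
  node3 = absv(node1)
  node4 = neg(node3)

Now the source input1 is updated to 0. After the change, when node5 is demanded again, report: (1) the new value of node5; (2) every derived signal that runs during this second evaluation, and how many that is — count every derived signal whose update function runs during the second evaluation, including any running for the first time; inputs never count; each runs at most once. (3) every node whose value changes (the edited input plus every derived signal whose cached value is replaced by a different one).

First demand of the output computes:
  node1 = max2(-3, 4) = 4
  node3 = absv(4) = 4
  node5 = max2(4, -3) = 4

After the edit, cleaning proceeds:
  no node depends on input1 at all; the second demand re-runs nothing.

Note the shortcut — nothing in the graph depends on input1 at all, so no recomputation happens.

Demanding node5 again yields 4.
0 derived signals run: none.
The nodes whose values change: input1.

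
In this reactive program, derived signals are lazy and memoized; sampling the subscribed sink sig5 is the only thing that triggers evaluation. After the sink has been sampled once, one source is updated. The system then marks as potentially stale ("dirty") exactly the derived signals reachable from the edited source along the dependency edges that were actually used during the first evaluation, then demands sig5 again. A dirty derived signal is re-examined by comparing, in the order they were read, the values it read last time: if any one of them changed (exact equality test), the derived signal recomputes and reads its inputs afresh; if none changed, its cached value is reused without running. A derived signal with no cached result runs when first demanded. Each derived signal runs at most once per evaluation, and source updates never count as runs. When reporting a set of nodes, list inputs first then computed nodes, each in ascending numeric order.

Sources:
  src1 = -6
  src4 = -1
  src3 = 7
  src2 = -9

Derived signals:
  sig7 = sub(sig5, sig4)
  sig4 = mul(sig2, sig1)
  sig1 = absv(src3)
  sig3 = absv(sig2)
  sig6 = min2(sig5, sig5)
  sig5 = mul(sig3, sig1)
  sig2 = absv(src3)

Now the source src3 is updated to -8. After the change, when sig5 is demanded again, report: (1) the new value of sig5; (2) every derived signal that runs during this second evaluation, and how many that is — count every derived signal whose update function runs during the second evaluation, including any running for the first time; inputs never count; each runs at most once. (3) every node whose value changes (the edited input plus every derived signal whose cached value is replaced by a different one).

Demanding sig5 again yields 64.
4 derived signals run: sig1, sig2, sig3, sig5.
The nodes whose values change: src3, sig1, sig2, sig3, sig5.

First demand of the output computes:
  sig1 = absv(7) = 7
  sig2 = absv(7) = 7
  sig3 = absv(7) = 7
  sig5 = mul(7, 7) = 49

After the edit, cleaning proceeds:
  sig1: a read changed (src3 7->-8) — executes, giving 8.
  sig2: a read changed (src3 7->-8) — executes, giving 8.
  sig3: a read changed (sig2 7->8) — executes, giving 8.
  sig5: a read changed (sig3 7->8; sig1 7->8) — executes, giving 64.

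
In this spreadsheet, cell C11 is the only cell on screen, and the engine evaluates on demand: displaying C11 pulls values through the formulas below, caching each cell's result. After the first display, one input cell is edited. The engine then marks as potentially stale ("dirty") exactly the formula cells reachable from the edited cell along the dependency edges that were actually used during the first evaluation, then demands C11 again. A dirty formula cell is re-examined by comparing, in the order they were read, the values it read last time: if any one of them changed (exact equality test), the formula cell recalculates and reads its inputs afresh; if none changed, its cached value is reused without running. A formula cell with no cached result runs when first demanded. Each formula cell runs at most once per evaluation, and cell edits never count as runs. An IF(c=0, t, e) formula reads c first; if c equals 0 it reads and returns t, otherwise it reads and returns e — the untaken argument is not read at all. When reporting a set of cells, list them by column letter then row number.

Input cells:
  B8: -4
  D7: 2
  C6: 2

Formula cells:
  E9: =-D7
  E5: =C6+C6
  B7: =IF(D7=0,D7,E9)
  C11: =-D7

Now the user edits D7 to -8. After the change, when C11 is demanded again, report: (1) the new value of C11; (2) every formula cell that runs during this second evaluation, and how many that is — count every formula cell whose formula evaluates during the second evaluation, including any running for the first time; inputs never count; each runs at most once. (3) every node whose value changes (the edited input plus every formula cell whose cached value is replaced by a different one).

C11 now evaluates to 8.
Run set: C11 (1 run).
Changed values: C11, D7.

Initial pass — values computed on the first demand:
  C11 = -(2) = -2

Second demand — change propagation:
  C11: re-runs because D7 2->-8; new result 8.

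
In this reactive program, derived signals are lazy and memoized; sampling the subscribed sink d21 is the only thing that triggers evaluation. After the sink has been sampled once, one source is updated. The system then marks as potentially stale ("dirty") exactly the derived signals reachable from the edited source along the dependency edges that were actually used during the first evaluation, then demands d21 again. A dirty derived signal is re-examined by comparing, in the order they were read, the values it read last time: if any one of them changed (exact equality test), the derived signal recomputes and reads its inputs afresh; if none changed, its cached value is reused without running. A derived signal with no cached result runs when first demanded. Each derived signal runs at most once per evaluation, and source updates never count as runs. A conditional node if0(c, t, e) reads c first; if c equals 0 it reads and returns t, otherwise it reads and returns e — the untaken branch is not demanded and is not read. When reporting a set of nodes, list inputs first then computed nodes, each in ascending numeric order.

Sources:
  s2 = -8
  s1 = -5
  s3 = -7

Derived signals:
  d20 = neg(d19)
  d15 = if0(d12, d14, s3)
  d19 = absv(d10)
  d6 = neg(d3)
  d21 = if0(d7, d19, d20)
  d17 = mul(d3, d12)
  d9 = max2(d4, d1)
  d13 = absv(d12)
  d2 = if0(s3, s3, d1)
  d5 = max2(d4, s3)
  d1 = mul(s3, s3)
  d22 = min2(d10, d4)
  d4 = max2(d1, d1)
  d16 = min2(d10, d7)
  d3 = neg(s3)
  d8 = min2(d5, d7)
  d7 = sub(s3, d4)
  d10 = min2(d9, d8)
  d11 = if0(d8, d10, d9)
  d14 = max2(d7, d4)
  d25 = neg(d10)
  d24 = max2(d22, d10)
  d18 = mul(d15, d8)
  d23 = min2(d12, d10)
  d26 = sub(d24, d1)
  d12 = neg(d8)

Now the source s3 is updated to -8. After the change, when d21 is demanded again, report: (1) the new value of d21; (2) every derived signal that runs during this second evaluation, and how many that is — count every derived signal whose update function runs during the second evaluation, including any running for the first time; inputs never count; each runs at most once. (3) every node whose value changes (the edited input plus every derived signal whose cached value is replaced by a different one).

First demand of the output computes:
  d1 = mul(-7, -7) = 49
  d4 = max2(49, 49) = 49
  d5 = max2(49, -7) = 49
  d7 = sub(-7, 49) = -56
  d8 = min2(49, -56) = -56
  d9 = max2(49, 49) = 49
  d10 = min2(49, -56) = -56
  d19 = absv(-56) = 56
  d20 = neg(56) = -56
  d21 = if0(d7=-56 -> else branch d20) = -56

After the edit, cleaning proceeds:
  d1: a read changed (s3 -7->-8; s3 -7->-8) — executes, giving 64.
  d4: a read changed (d1 49->64; d1 49->64) — executes, giving 64.
  d5: a read changed (d4 49->64; s3 -7->-8) — executes, giving 64.
  d7: a read changed (s3 -7->-8; d4 49->64) — executes, giving -72.
  d8: a read changed (d5 49->64; d7 -56->-72) — executes, giving -72.
  d9: a read changed (d4 49->64; d1 49->64) — executes, giving 64.
  d10: a read changed (d9 49->64; d8 -56->-72) — executes, giving -72.
  d19: a read changed (d10 -56->-72) — executes, giving 72.
  d20: a read changed (d19 56->72) — executes, giving -72.
  d21: a read changed (d7 -56->-72; d20 -56->-72) — executes, giving -72.

Demanding d21 again yields -72.
10 derived signals run: d1, d4, d5, d7, d8, d9, d10, d19, d20, d21.
The nodes whose values change: s3, d1, d4, d5, d7, d8, d9, d10, d19, d20, d21.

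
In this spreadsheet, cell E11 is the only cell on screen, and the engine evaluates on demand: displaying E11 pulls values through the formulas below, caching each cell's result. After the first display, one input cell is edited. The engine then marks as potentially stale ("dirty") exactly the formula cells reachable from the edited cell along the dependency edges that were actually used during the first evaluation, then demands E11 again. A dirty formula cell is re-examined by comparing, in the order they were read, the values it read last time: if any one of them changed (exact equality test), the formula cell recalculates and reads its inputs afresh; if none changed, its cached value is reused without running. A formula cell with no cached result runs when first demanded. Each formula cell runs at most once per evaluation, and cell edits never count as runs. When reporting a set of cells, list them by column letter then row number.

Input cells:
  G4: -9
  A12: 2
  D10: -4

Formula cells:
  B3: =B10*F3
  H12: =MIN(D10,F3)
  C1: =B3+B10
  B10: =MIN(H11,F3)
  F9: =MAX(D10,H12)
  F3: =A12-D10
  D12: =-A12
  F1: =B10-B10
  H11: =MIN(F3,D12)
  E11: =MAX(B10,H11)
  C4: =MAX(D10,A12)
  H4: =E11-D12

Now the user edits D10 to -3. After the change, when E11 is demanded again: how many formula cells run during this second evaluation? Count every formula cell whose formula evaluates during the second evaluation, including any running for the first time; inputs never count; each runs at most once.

Run set: B10, F3, H11 (3 run).
The important point: at E11 every value read last time is unchanged, so the dirty flag clears without a run.

Initial pass — values computed on the first demand:
  D12 = -(2) = -2
  F3 = 2 - -4 = 6
  H11 = MIN(6, -2) = -2
  B10 = MIN(-2, 6) = -2
  E11 = MAX(-2, -2) = -2

Second demand — change propagation:
  F3: re-runs because D10 -4->-3; new result 5.
  H11: re-runs because F3 6->5; new result -2 (unchanged).
  B10: re-runs because F3 6->5; new result -2 (unchanged).
  E11: re-examined; everything it read last time is the same (B10 unchanged, H11 unchanged) — cache -2 kept, no run.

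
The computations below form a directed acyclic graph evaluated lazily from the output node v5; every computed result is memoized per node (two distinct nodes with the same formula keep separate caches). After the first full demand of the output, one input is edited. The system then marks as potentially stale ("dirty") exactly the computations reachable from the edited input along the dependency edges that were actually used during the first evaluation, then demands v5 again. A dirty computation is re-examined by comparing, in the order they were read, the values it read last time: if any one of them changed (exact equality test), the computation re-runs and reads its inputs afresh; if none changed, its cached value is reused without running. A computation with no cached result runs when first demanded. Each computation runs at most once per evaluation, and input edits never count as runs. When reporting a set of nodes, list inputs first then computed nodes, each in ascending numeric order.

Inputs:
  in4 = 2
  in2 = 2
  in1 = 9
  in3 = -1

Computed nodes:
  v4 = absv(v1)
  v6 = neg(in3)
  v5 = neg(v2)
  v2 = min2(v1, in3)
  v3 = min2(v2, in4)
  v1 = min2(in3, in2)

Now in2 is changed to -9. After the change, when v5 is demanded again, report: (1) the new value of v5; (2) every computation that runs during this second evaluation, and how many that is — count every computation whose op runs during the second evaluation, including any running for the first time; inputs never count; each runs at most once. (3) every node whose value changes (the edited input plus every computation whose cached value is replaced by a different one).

First demand of the output computes:
  v1 = min2(-1, 2) = -1
  v2 = min2(-1, -1) = -1
  v5 = neg(-1) = 1

After the edit, cleaning proceeds:
  v1: a read changed (in2 2->-9) — executes, giving -9.
  v2: a read changed (v1 -1->-9) — executes, giving -9.
  v5: a read changed (v2 -1->-9) — executes, giving 9.

Demanding v5 again yields 9.
3 computations run: v1, v2, v5.
The nodes whose values change: in2, v1, v2, v5.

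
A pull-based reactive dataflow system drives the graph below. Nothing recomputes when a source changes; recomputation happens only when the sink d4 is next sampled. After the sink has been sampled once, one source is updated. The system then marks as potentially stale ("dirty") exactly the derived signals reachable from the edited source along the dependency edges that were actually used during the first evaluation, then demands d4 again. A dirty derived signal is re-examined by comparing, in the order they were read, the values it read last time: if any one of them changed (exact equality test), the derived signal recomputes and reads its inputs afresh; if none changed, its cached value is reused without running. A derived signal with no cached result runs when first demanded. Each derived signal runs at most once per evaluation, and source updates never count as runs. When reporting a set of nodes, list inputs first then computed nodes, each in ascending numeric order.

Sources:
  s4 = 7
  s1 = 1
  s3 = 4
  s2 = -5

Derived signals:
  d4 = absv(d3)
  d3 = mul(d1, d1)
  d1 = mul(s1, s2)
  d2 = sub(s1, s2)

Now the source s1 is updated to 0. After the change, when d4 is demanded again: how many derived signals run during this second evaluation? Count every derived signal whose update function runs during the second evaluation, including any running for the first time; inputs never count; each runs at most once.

Derived signals that run: d1, d3, d4 — 3 in total.

First evaluation (everything demanded from the output):
  d1 = mul(1, -5) = -5
  d3 = mul(-5, -5) = 25
  d4 = absv(25) = 25

Propagation after the edit:
  d1: runs — s1 1->0; result 0.
  d3: runs — d1 -5->0; d1 -5->0; result 0.
  d4: runs — d3 25->0; result 0.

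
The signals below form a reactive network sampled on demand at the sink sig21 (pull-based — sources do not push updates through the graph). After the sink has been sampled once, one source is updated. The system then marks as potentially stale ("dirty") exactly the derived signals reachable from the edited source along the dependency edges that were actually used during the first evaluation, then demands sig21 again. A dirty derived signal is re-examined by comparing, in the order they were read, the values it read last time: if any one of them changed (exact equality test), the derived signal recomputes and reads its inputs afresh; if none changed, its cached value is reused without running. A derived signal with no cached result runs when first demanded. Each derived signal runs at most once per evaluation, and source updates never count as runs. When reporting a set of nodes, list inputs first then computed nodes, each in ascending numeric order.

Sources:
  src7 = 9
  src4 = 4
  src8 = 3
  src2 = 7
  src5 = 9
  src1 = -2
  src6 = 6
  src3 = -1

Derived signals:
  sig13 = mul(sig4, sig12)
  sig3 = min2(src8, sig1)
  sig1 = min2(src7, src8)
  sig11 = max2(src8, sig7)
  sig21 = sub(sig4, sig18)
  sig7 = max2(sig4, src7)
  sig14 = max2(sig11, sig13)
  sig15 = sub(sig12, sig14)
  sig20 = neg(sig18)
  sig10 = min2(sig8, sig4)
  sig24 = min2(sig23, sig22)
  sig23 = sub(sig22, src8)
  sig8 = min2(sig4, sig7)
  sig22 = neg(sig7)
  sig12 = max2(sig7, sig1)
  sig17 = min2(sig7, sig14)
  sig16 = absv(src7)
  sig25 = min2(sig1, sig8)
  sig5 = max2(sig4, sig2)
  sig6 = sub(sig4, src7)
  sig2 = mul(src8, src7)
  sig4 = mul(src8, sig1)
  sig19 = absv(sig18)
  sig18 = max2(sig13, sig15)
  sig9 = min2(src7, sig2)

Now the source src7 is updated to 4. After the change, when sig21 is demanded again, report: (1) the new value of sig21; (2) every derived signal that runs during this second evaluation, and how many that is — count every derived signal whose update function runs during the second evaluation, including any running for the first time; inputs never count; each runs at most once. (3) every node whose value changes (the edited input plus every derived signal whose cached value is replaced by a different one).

sig21 now evaluates to -72.
Run set: sig1, sig7 (2 run).
Changed values: src7.
The important point: at sig4 every value read last time is unchanged, so the dirty flag clears without a run.

Initial pass — values computed on the first demand:
  sig1 = min2(9, 3) = 3
  sig4 = mul(3, 3) = 9
  sig7 = max2(9, 9) = 9
  sig11 = max2(3, 9) = 9
  sig12 = max2(9, 3) = 9
  sig13 = mul(9, 9) = 81
  sig14 = max2(9, 81) = 81
  sig15 = sub(9, 81) = -72
  sig18 = max2(81, -72) = 81
  sig21 = sub(9, 81) = -72

Second demand — change propagation:
  sig1: re-runs because src7 9->4; new result 3 (unchanged).
  sig4: re-examined; everything it read last time is the same (src8 unchanged, sig1 unchanged) — cache 9 kept, no run.
  sig7: re-runs because src7 9->4; new result 9 (unchanged).
  sig11: re-examined; everything it read last time is the same (src8 unchanged, sig7 unchanged) — cache 9 kept, no run.
  sig12: re-examined; everything it read last time is the same (sig7 unchanged, sig1 unchanged) — cache 9 kept, no run.
  sig13: re-examined; everything it read last time is the same (sig4 unchanged, sig12 unchanged) — cache 81 kept, no run.
  sig14: re-examined; everything it read last time is the same (sig11 unchanged, sig13 unchanged) — cache 81 kept, no run.
  sig15: re-examined; everything it read last time is the same (sig12 unchanged, sig14 unchanged) — cache -72 kept, no run.
  sig18: re-examined; everything it read last time is the same (sig13 unchanged, sig15 unchanged) — cache 81 kept, no run.
  sig21: re-examined; everything it read last time is the same (sig4 unchanged, sig18 unchanged) — cache -72 kept, no run.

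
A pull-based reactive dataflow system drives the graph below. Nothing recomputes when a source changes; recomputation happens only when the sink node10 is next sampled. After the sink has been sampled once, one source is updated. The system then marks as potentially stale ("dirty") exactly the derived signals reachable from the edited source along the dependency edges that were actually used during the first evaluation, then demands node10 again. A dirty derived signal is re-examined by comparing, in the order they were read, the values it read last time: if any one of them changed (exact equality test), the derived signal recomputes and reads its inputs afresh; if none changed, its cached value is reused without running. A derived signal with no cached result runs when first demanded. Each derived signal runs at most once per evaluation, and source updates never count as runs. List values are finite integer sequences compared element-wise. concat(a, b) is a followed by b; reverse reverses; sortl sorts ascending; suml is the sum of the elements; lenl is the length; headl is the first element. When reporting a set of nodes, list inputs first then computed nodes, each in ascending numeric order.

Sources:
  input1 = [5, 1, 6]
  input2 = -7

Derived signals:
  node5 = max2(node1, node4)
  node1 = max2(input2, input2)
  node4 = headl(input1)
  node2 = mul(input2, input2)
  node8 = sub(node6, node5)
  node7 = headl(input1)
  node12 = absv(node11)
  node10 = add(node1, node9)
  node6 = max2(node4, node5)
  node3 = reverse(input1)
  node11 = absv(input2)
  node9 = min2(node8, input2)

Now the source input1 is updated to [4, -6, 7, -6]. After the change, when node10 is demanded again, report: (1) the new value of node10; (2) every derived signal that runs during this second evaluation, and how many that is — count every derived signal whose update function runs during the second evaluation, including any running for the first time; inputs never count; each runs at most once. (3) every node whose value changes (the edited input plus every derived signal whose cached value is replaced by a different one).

First evaluation (everything demanded from the output):
  node1 = max2(-7, -7) = -7
  node4 = headl([5, 1, 6]) = 5
  node5 = max2(-7, 5) = 5
  node6 = max2(5, 5) = 5
  node8 = sub(5, 5) = 0
  node9 = min2(0, -7) = -7
  node10 = add(-7, -7) = -14

Propagation after the edit:
  node4: runs — input1 [5, 1, 6]->[4, -6, 7, -6]; result 4.
  node5: runs — node4 5->4; result 4.
  node6: runs — node4 5->4; node5 5->4; result 4.
  node8: runs — node6 5->4; node5 5->4; result 0 (same value as before).
  node9: checked — values it read are unchanged (node8 unchanged, input2 unchanged); reused cached -7 without running.
  node10: checked — values it read are unchanged (node1 unchanged, node9 unchanged); reused cached -14 without running.

Key observation: the change is absorbed at node8 — it re-runs but produces the same value, and the output's value is unchanged.

New value of node10: -14.
Derived signals that run: node4, node5, node6, node8 — 4 in total.
Values that change: input1, node4, node5, node6.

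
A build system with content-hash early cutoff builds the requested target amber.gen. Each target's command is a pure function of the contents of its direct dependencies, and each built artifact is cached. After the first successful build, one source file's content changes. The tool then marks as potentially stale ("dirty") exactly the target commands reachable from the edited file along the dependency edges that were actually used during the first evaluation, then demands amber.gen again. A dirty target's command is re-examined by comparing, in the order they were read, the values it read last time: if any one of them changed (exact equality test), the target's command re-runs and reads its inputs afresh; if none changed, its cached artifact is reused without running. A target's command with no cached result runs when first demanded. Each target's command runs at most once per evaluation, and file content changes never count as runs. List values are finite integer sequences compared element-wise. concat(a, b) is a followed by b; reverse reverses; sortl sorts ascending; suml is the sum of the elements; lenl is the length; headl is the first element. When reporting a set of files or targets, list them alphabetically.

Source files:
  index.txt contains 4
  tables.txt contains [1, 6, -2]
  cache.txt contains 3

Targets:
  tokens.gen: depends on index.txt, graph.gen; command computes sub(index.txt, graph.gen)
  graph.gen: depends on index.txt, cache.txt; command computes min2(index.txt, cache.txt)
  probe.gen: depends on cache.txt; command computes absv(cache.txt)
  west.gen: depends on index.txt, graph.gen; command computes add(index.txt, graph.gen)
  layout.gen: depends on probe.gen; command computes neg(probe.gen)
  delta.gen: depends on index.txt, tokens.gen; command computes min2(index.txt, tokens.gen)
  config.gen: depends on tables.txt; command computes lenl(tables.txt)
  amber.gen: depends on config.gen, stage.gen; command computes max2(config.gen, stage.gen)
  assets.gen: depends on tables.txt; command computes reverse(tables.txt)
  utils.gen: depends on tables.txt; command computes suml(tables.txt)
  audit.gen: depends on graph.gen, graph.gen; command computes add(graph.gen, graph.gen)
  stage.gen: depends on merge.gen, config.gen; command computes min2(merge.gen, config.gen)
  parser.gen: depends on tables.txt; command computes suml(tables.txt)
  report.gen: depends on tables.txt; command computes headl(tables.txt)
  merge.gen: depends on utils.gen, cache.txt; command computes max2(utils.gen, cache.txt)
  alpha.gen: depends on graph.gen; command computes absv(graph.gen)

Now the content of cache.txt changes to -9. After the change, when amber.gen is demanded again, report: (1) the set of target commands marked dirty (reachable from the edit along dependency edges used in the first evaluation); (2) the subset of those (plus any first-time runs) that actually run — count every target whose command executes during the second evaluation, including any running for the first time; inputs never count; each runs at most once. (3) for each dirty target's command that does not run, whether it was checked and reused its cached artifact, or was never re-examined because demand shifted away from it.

Marked dirty: amber.gen, merge.gen, stage.gen.
Target commands that run: merge.gen — 1 in total.
Checked but reused from cache: amber.gen, stage.gen.
Key observation: the change is absorbed at merge.gen — it re-runs but produces the same value, and the output's value is unchanged.

First evaluation (everything demanded from the output):
  config.gen = lenl([1, 6, -2]) = 3
  utils.gen = suml([1, 6, -2]) = 5
  merge.gen = max2(5, 3) = 5
  stage.gen = min2(5, 3) = 3
  amber.gen = max2(3, 3) = 3

Propagation after the edit:
  merge.gen: runs — cache.txt 3->-9; result 5 (same value as before).
  stage.gen: checked — values it read are unchanged (merge.gen unchanged, config.gen unchanged); reused cached 3 without running.
  amber.gen: checked — values it read are unchanged (config.gen unchanged, stage.gen unchanged); reused cached 3 without running.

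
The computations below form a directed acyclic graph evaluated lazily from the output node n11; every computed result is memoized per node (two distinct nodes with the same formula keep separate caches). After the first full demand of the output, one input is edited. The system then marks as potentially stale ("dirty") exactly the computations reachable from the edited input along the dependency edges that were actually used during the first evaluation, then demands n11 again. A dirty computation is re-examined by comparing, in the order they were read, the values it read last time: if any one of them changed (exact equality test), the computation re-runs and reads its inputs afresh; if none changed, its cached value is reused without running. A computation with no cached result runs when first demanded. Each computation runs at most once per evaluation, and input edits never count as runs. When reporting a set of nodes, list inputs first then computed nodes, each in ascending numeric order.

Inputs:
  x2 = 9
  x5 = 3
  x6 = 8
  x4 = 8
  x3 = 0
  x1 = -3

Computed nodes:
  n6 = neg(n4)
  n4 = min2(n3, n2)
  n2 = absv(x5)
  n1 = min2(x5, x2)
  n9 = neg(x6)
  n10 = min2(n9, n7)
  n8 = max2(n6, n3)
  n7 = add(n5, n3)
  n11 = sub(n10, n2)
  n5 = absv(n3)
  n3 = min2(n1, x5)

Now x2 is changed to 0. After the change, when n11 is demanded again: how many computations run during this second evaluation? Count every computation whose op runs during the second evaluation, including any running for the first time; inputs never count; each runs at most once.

5 computations run: n1, n3, n5, n7, n10.
Note the absorption at n10: it re-runs yet its value is the same, leaving the output's value untouched.

First demand of the output computes:
  n1 = min2(3, 9) = 3
  n2 = absv(3) = 3
  n3 = min2(3, 3) = 3
  n5 = absv(3) = 3
  n7 = add(3, 3) = 6
  n9 = neg(8) = -8
  n10 = min2(-8, 6) = -8
  n11 = sub(-8, 3) = -11

After the edit, cleaning proceeds:
  n1: a read changed (x2 9->0) — executes, giving 0.
  n3: a read changed (n1 3->0) — executes, giving 0.
  n5: a read changed (n3 3->0) — executes, giving 0.
  n7: a read changed (n5 3->0; n3 3->0) — executes, giving 0.
  n10: a read changed (n7 6->0) — executes, giving -8 — identical to its old value.
  n11: dirty, but its reads are unchanged (n10 unchanged, n2 unchanged); cached -11 stands.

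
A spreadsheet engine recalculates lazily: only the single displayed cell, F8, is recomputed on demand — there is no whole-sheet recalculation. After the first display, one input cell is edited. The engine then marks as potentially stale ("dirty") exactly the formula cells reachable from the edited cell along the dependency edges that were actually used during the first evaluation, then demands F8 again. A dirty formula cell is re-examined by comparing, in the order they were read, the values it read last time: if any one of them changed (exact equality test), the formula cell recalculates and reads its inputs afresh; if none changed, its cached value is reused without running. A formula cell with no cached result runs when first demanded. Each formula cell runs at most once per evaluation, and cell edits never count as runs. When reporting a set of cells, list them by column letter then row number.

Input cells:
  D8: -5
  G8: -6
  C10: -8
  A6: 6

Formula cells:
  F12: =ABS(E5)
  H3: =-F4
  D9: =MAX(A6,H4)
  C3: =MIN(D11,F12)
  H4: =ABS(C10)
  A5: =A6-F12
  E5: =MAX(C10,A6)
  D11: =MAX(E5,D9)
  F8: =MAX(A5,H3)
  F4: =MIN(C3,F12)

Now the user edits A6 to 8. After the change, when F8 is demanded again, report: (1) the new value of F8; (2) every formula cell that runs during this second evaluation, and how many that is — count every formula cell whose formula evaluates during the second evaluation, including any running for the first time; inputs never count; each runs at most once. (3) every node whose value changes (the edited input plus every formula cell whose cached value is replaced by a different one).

New value of F8: 0.
Formula cells that run: A5, C3, D9, D11, E5, F4, F8, F12, H3 — 9 in total.
Values that change: A6, C3, E5, F4, F12, H3.

First evaluation (everything demanded from the output):
  E5 = MAX(-8, 6) = 6
  F12 = ABS(6) = 6
  A5 = 6 - 6 = 0
  H4 = ABS(-8) = 8
  D9 = MAX(6, 8) = 8
  D11 = MAX(6, 8) = 8
  C3 = MIN(8, 6) = 6
  F4 = MIN(6, 6) = 6
  H3 = -(6) = -6
  F8 = MAX(0, -6) = 0

Propagation after the edit:
  D9: runs — A6 6->8; result 8 (same value as before).
  E5: runs — A6 6->8; result 8.
  D11: runs — E5 6->8; result 8 (same value as before).
  F12: runs — E5 6->8; result 8.
  A5: runs — A6 6->8; F12 6->8; result 0 (same value as before).
  C3: runs — F12 6->8; result 8.
  F4: runs — C3 6->8; F12 6->8; result 8.
  H3: runs — F4 6->8; result -8.
  F8: runs — H3 -6->-8; result 0 (same value as before).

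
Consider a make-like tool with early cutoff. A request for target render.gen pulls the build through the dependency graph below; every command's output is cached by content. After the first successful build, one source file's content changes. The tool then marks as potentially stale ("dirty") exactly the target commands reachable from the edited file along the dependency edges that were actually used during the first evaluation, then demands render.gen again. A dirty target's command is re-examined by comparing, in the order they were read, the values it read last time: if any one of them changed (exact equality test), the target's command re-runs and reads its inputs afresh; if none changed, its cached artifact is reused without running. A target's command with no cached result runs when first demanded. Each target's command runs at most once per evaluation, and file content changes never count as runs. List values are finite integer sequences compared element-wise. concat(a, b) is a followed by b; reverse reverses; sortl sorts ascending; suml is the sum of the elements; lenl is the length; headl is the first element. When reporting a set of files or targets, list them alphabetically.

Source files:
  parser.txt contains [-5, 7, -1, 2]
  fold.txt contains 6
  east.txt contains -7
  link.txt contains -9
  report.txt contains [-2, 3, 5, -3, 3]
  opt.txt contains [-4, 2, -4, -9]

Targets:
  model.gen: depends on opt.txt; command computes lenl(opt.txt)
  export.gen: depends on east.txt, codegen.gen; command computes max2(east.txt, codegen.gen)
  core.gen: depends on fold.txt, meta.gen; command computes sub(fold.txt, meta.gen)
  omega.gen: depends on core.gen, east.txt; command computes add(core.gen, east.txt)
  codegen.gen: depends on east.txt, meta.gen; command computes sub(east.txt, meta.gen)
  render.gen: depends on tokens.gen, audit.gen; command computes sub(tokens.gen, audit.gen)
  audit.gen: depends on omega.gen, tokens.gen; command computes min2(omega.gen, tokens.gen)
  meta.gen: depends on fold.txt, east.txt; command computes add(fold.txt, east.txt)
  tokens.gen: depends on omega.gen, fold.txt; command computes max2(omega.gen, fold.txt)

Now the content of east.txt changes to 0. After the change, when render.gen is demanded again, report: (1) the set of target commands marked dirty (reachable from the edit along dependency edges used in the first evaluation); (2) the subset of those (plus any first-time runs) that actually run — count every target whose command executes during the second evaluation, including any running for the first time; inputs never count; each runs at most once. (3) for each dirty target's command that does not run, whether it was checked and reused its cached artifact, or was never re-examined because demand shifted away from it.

The edit dirties: audit.gen, core.gen, meta.gen, omega.gen, render.gen, tokens.gen.
3 target commands run: core.gen, meta.gen, omega.gen.
Cache hits after checking: audit.gen, render.gen, tokens.gen.
Note the absorption at omega.gen: it re-runs yet its value is the same, leaving the output's value untouched.

First demand of the output computes:
  meta.gen = add(6, -7) = -1
  core.gen = sub(6, -1) = 7
  omega.gen = add(7, -7) = 0
  tokens.gen = max2(0, 6) = 6
  audit.gen = min2(0, 6) = 0
  render.gen = sub(6, 0) = 6

After the edit, cleaning proceeds:
  meta.gen: a read changed (east.txt -7->0) — executes, giving 6.
  core.gen: a read changed (meta.gen -1->6) — executes, giving 0.
  omega.gen: a read changed (core.gen 7->0; east.txt -7->0) — executes, giving 0 — identical to its old value.
  tokens.gen: dirty, but its reads are unchanged (omega.gen unchanged, fold.txt unchanged); cached 6 stands.
  audit.gen: dirty, but its reads are unchanged (omega.gen unchanged, tokens.gen unchanged); cached 0 stands.
  render.gen: dirty, but its reads are unchanged (tokens.gen unchanged, audit.gen unchanged); cached 6 stands.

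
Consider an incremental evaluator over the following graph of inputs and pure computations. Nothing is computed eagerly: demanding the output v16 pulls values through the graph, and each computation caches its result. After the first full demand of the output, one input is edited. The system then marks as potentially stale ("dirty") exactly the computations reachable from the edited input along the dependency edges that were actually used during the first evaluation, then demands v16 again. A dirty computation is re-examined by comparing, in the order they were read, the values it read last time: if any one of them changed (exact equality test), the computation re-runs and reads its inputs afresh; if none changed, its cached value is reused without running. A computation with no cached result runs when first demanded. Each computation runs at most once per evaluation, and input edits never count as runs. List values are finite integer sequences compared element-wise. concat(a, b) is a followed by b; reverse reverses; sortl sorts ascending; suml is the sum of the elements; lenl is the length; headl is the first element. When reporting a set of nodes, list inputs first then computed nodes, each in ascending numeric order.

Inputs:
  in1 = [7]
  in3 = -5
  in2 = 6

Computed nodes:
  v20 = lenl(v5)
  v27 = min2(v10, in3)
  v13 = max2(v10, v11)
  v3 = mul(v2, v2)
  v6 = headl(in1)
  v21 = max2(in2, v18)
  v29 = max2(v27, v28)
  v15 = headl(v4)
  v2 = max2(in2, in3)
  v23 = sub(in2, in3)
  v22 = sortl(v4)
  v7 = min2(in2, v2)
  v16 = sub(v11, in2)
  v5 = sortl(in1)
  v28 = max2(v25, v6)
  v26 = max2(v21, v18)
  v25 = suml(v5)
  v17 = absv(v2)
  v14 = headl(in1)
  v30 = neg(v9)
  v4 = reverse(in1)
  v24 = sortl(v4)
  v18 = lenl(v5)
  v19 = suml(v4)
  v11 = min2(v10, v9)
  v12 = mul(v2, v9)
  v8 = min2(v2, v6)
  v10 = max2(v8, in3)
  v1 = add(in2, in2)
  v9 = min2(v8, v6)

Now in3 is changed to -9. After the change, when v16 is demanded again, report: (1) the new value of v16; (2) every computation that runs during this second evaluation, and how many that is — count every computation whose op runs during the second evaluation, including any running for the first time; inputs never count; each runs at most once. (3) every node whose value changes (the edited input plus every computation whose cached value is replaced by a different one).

v16 now evaluates to 0.
Run set: v2, v10 (2 run).
Changed values: in3.
The important point: at v8 every value read last time is unchanged, so the dirty flag clears without a run.

Initial pass — values computed on the first demand:
  v2 = max2(6, -5) = 6
  v6 = headl([7]) = 7
  v8 = min2(6, 7) = 6
  v9 = min2(6, 7) = 6
  v10 = max2(6, -5) = 6
  v11 = min2(6, 6) = 6
  v16 = sub(6, 6) = 0

Second demand — change propagation:
  v2: re-runs because in3 -5->-9; new result 6 (unchanged).
  v8: re-examined; everything it read last time is the same (v2 unchanged, v6 unchanged) — cache 6 kept, no run.
  v9: re-examined; everything it read last time is the same (v8 unchanged, v6 unchanged) — cache 6 kept, no run.
  v10: re-runs because in3 -5->-9; new result 6 (unchanged).
  v11: re-examined; everything it read last time is the same (v10 unchanged, v9 unchanged) — cache 6 kept, no run.
  v16: re-examined; everything it read last time is the same (v11 unchanged, in2 unchanged) — cache 0 kept, no run.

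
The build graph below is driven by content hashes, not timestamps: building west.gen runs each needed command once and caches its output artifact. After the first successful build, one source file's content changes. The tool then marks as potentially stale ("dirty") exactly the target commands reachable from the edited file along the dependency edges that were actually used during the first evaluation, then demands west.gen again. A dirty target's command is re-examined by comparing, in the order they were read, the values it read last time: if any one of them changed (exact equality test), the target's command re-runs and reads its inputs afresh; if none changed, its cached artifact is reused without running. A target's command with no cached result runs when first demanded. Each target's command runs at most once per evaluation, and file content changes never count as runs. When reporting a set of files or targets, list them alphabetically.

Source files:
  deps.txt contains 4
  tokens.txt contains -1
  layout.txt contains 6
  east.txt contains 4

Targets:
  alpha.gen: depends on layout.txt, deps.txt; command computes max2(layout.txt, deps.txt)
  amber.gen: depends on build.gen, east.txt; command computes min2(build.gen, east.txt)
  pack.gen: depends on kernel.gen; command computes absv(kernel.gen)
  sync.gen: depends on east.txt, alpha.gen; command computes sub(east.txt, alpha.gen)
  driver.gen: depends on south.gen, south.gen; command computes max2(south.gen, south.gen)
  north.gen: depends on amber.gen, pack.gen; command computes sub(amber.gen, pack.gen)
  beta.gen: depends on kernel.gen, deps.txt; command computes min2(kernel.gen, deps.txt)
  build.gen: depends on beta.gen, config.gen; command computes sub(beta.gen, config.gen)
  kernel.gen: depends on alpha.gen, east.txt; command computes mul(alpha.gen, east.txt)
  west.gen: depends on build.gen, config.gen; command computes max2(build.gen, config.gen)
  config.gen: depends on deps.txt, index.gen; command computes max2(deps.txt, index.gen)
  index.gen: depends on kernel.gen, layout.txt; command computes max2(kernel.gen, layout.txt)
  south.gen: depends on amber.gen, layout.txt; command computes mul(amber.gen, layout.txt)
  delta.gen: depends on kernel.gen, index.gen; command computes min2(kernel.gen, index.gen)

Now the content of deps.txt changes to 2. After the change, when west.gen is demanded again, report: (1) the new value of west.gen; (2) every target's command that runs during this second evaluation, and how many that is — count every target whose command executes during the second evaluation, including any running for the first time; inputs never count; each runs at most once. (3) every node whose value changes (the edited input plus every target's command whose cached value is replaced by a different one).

west.gen now evaluates to 24.
Run set: alpha.gen, beta.gen, build.gen, config.gen, west.gen (5 run).
Changed values: beta.gen, build.gen, deps.txt.
The important point: at kernel.gen every value read last time is unchanged, so the dirty flag clears without a run.

Initial pass — values computed on the first demand:
  alpha.gen = max2(6, 4) = 6
  kernel.gen = mul(6, 4) = 24
  beta.gen = min2(24, 4) = 4
  index.gen = max2(24, 6) = 24
  config.gen = max2(4, 24) = 24
  build.gen = sub(4, 24) = -20
  west.gen = max2(-20, 24) = 24

Second demand — change propagation:
  alpha.gen: re-runs because deps.txt 4->2; new result 6 (unchanged).
  kernel.gen: re-examined; everything it read last time is the same (alpha.gen unchanged, east.txt unchanged) — cache 24 kept, no run.
  beta.gen: re-runs because deps.txt 4->2; new result 2.
  index.gen: re-examined; everything it read last time is the same (kernel.gen unchanged, layout.txt unchanged) — cache 24 kept, no run.
  config.gen: re-runs because deps.txt 4->2; new result 24 (unchanged).
  build.gen: re-runs because beta.gen 4->2; new result -22.
  west.gen: re-runs because build.gen -20->-22; new result 24 (unchanged).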